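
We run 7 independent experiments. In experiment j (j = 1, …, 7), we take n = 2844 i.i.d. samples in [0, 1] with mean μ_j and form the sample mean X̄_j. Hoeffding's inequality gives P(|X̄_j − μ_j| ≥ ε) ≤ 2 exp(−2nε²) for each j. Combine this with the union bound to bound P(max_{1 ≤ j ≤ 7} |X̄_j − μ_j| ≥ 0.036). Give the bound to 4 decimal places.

0.0088

Per-experiment Hoeffding bound: 2·exp(−2·2844·0.036²) = 2·exp(−7.37165) = 0.0012577.
Union bound over 7 events: 7·0.0012577 = 0.00880.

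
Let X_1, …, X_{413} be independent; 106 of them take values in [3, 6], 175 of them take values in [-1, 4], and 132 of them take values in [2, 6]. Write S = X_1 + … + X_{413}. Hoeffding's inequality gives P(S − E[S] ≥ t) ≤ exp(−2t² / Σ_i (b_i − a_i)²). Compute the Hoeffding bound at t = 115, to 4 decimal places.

0.0286

Σ(b_i − a_i)² = 106·3² + 175·5² + 132·4² = 7441.
Exponent = 2·115² / 7441 = 3.55463.
Bound = exp(−3.55463) = 0.02859.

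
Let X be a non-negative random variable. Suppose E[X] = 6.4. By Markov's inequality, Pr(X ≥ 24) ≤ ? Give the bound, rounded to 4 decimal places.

Markov's inequality: for a non-negative random variable, Pr(X ≥ a) ≤ E[X]/a.
Here E[X] = 6.4 and a = 24, so the bound is 6.4/24 = 0.2667.

0.2667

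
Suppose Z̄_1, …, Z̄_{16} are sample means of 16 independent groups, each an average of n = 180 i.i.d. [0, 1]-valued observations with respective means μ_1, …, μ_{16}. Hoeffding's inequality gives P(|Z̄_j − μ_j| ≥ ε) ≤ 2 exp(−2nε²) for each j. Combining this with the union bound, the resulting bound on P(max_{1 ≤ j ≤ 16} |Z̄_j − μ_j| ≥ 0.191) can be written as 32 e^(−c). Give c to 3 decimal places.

Union bound over the 16 events: P(max_{1 ≤ j ≤ 16} |Z̄_j − μ_j| ≥ 0.191) ≤ 16·2·exp(−2nε²) = 32 exp(−2·180·0.191²).
So c = 2·180·0.191² = 13.1332.

13.133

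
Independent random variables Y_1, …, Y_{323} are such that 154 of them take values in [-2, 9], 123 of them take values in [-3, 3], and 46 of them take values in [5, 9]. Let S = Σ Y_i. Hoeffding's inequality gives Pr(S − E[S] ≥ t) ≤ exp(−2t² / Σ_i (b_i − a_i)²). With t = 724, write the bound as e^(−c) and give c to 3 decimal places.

Σ(b_i − a_i)² = 154·11² + 123·6² + 46·4² = 23798.
c = 2t² / 23798 = 2·724² / 23798 = 44.0521.

44.052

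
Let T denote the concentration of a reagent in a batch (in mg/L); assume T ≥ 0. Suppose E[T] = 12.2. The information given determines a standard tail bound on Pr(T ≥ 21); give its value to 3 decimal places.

Only the mean of a non-negative variable is known, so Markov's inequality is the applicable tail bound.
Markov's inequality: for a non-negative random variable, Pr(T ≥ a) ≤ E[T]/a.
Here E[T] = 12.2 and a = 21, so the bound is 12.2/21 = 0.5810.

0.581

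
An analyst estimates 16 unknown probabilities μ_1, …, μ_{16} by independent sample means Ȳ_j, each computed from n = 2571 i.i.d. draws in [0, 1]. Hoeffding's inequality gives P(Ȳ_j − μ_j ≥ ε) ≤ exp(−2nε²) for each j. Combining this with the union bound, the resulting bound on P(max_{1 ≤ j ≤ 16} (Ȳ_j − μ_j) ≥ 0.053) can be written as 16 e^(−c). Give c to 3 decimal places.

Union bound over the 16 events: P(max_{1 ≤ j ≤ 16} (Ȳ_j − μ_j) ≥ 0.053) ≤ 16·exp(−2nε²) = 16 exp(−2·2571·0.053²).
So c = 2·2571·0.053² = 14.4439.

14.444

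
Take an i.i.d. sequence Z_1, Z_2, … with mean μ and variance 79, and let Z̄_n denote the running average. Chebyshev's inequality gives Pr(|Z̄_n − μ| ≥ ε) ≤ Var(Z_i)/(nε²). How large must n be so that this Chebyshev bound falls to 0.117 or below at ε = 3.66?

Require 79/(n·3.66²) ≤ 0.117, i.e. n ≥ 79/(0.117·3.66²) = 50.406.
The smallest integer n is 51.

51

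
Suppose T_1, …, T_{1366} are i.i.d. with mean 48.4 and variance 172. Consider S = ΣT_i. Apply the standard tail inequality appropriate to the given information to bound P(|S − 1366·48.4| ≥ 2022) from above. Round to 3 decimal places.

0.057

With mean and variance of each term known, Chebyshev's inequality bounds the deviation of the sum (or sample mean).
Var(S) = n·Var(T_i) = 1366·172 = 234952.
Chebyshev: P(|S − 1366·48.4| ≥ 2022) ≤ Var(S)/2022² = 234952/4088484 = 0.0575.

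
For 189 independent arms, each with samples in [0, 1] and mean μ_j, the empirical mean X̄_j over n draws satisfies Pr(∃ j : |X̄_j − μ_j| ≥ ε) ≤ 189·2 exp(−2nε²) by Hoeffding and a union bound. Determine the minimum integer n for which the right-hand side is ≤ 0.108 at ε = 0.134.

Need 2·189·exp(−2nε²) ≤ 0.108, i.e. exp(−2nε²) ≤ 0.108/378.
So 2nε² ≥ ln(378/0.108) = 8.160518.
Hence n ≥ 8.160518/(2·0.134²) = 227.237.
The smallest integer n is 228.

228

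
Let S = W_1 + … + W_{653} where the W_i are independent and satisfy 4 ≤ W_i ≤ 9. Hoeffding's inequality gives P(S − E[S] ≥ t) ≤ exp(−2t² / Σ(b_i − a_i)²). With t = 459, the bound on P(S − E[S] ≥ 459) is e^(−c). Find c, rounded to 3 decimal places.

25.811

Σ(b_i − a_i)² = 653·(5)² = 16325.
c = 2t²/16325 = 2·459²/16325 = 25.8108.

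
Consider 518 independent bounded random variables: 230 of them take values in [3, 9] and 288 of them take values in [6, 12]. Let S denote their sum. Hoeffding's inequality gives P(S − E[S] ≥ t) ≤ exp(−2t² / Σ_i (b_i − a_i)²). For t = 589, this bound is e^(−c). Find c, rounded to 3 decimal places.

37.207

Σ(b_i − a_i)² = 230·6² + 288·6² = 18648.
c = 2t² / 18648 = 2·589² / 18648 = 37.2073.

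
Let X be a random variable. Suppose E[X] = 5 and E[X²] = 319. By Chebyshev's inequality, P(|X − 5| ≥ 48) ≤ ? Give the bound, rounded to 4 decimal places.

0.1276

Var(X) = E[X²] − (E[X])² = 319 − 25 = 294.
Chebyshev's inequality: P(|X − μ| ≥ t) ≤ Var(X)/t² = 294/2304 = 0.1276.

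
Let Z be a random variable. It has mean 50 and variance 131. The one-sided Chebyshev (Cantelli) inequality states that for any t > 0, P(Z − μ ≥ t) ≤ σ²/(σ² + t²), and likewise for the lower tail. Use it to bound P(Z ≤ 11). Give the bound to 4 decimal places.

0.0793

Here σ² = 131 and t = 39, so σ² + t² = 1652.
Cantelli's bound: 131/1652 = 0.0793.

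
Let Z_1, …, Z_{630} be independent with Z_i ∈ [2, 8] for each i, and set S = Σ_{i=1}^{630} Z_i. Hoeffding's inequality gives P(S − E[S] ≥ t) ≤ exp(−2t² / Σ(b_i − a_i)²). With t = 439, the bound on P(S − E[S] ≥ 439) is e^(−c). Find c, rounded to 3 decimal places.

Σ(b_i − a_i)² = 630·(6)² = 22680.
c = 2t²/22680 = 2·439²/22680 = 16.9948.

16.995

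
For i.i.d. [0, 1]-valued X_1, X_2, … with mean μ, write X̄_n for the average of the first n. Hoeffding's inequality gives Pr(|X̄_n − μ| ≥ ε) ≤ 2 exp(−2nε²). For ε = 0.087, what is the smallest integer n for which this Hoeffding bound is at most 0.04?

Require 2·exp(−2nε²) ≤ 0.04, i.e. 2nε² ≥ ln(2/0.04) = 3.912023.
So n ≥ 3.912023 / (2·0.087²) = 258.424.
The smallest integer n is 259.

259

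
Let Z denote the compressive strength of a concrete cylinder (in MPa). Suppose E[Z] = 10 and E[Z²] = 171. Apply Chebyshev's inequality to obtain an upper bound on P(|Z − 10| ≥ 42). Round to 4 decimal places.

0.0402

Var(Z) = E[Z²] − (E[Z])² = 171 − 100 = 71.
Chebyshev's inequality: P(|Z − μ| ≥ t) ≤ Var(Z)/t² = 71/1764 = 0.0402.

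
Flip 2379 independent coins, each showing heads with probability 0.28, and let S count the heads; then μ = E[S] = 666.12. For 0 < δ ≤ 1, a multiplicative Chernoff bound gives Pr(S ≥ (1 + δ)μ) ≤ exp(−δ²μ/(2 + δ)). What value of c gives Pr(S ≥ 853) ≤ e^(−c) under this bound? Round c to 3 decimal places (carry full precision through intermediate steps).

22.990

Write 853 = (1 + δ)μ, so δ = 853/666.12 − 1 = 0.2805501…
Then the exponent is δ²μ/(2 + δ) = (853 − μ)² / (μ·(2 + δ)) = 22.989714.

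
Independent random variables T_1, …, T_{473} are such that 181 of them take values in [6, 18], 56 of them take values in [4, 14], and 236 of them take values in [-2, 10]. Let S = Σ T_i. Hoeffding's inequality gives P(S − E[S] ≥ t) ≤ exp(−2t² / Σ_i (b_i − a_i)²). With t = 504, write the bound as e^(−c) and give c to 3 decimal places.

Σ(b_i − a_i)² = 181·12² + 56·10² + 236·12² = 65648.
c = 2t² / 65648 = 2·504² / 65648 = 7.7387.

7.739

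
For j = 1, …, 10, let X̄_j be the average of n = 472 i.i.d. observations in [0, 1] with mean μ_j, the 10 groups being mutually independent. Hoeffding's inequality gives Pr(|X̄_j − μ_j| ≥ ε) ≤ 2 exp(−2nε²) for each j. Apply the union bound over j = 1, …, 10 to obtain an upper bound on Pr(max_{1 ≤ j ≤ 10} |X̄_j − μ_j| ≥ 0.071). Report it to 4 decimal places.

0.1715

Per-experiment Hoeffding bound: 2·exp(−2·472·0.071²) = 2·exp(−4.75870) = 0.017153.
Union bound over 10 events: 10·0.017153 = 0.17153.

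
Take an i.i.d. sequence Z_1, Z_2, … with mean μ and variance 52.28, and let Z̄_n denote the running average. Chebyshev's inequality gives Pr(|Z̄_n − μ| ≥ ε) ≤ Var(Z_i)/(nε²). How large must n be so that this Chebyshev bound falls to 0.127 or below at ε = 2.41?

Require 52.28/(n·2.41²) ≤ 0.127, i.e. n ≥ 52.28/(0.127·2.41²) = 70.876.
The smallest integer n is 71.

71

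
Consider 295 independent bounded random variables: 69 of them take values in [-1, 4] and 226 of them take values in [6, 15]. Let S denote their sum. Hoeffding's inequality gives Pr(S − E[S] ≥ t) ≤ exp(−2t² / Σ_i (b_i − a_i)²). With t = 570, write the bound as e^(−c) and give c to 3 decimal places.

32.440

Σ(b_i − a_i)² = 69·5² + 226·9² = 20031.
c = 2t² / 20031 = 2·570² / 20031 = 32.4397.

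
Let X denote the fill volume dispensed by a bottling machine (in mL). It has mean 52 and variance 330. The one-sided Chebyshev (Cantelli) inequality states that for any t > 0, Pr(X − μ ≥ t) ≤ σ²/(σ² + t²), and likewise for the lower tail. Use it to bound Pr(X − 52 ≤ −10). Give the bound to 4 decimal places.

0.7674

Here σ² = 330 and t = 10, so σ² + t² = 430.
Cantelli's bound: 330/430 = 0.7674.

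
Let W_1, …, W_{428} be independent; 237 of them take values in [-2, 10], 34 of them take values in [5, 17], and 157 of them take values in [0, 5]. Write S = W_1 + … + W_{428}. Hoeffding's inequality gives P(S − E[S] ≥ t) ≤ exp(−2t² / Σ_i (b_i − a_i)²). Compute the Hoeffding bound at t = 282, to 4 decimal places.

Σ(b_i − a_i)² = 237·12² + 34·12² + 157·5² = 42949.
Exponent = 2·282² / 42949 = 3.70318.
Bound = exp(−3.70318) = 0.02464.

0.0246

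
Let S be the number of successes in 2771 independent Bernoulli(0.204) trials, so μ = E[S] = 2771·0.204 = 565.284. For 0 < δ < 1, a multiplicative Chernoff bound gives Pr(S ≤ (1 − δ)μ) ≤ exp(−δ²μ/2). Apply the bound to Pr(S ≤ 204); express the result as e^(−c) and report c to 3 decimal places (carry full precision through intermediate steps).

115.452

Write 204 = (1 − δ)μ, so δ = 1 − 204/565.284 = 0.6391195…
Then the exponent is δ²μ/2 = (μ − 204)²/(2μ) = 115.451816.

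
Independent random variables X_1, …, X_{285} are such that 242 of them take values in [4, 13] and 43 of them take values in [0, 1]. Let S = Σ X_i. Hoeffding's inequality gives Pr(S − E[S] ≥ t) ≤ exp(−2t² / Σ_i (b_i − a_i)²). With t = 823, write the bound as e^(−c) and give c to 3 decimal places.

68.957

Σ(b_i − a_i)² = 242·9² + 43·1² = 19645.
c = 2t² / 19645 = 2·823² / 19645 = 68.9569.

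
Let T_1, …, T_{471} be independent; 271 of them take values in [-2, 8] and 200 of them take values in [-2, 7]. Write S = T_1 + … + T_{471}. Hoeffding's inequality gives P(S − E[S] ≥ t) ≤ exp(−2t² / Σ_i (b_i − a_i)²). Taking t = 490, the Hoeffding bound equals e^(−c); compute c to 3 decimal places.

11.090

Σ(b_i − a_i)² = 271·10² + 200·9² = 43300.
c = 2t² / 43300 = 2·490² / 43300 = 11.0901.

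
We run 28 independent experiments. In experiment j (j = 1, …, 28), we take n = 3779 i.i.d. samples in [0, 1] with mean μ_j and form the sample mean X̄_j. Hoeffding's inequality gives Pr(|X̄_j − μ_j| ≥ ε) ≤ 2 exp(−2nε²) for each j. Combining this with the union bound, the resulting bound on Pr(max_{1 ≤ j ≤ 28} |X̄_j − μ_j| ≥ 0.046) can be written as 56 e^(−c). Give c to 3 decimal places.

15.993

Union bound over the 28 events: Pr(max_{1 ≤ j ≤ 28} |X̄_j − μ_j| ≥ 0.046) ≤ 28·2·exp(−2nε²) = 56 exp(−2·3779·0.046²).
So c = 2·3779·0.046² = 15.9927.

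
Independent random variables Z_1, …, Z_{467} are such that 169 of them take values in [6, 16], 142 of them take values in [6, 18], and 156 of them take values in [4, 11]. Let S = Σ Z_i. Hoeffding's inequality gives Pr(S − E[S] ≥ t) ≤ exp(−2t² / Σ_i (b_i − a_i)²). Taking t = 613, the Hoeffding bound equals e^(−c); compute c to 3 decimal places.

16.704

Σ(b_i − a_i)² = 169·10² + 142·12² + 156·7² = 44992.
c = 2t² / 44992 = 2·613² / 44992 = 16.7038.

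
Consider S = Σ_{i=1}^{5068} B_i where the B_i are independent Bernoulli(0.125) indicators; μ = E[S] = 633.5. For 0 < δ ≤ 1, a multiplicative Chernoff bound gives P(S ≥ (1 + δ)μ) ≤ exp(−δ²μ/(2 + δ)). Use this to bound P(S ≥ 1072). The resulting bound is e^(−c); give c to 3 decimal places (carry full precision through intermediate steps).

112.742

Write 1072 = (1 + δ)μ, so δ = 1072/633.5 − 1 = 0.6921863…
Then the exponent is δ²μ/(2 + δ) = (1072 − μ)² / (μ·(2 + δ)) = 112.742451.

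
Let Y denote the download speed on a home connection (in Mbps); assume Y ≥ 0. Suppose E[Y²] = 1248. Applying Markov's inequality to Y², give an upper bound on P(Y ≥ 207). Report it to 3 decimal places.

Since Y ≥ 0, the event {Y ≥ 207} is the same as {Y² ≥ 42849}.
Markov's inequality applied to Y² gives P(Y² ≥ 42849) ≤ E[Y²]/42849 = 1248/42849 = 0.0291.

0.029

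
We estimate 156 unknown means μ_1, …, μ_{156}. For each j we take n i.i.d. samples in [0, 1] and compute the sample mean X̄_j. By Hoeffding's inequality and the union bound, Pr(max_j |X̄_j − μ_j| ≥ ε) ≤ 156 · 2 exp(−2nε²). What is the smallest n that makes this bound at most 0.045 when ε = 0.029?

Need 2·156·exp(−2nε²) ≤ 0.045, i.e. exp(−2nε²) ≤ 0.045/312.
So 2nε² ≥ ln(312/0.045) = 8.844096.
Hence n ≥ 8.844096/(2·0.029²) = 5258.083.
The smallest integer n is 5259.

5259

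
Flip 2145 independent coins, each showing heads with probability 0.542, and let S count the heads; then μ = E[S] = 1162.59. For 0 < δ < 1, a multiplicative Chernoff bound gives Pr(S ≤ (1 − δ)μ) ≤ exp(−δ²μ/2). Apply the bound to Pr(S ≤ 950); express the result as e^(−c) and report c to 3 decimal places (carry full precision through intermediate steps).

Write 950 = (1 − δ)μ, so δ = 1 − 950/1162.59 = 0.182859…
Then the exponent is δ²μ/2 = (μ − 950)²/(2μ) = 19.436993.

19.437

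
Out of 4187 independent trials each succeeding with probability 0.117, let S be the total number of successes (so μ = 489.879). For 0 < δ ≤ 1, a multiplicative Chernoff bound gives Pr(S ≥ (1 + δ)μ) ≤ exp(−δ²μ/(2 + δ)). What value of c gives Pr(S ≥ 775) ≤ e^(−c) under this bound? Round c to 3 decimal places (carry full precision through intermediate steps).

Write 775 = (1 + δ)μ, so δ = 775/489.879 − 1 = 0.5820233…
Then the exponent is δ²μ/(2 + δ) = (775 − μ)² / (μ·(2 + δ)) = 64.270167.

64.270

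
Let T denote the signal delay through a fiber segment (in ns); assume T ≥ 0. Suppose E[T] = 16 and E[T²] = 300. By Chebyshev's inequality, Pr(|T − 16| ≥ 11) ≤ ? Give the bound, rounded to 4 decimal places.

0.3636

Var(T) = E[T²] − (E[T])² = 300 − 256 = 44.
Chebyshev's inequality: Pr(|T − μ| ≥ t) ≤ Var(T)/t² = 44/121 = 0.3636.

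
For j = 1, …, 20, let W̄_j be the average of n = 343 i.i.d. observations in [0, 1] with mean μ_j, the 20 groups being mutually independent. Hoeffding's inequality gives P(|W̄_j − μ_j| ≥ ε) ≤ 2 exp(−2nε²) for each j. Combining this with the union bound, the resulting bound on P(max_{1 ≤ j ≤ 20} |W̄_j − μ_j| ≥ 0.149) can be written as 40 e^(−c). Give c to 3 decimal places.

Union bound over the 20 events: P(max_{1 ≤ j ≤ 20} |W̄_j − μ_j| ≥ 0.149) ≤ 20·2·exp(−2nε²) = 40 exp(−2·343·0.149²).
So c = 2·343·0.149² = 15.2299.

15.230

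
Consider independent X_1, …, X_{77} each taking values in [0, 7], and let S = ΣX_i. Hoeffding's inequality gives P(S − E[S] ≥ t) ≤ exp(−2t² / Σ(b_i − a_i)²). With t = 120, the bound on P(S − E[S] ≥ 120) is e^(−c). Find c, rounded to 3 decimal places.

7.633

Σ(b_i − a_i)² = 77·(7)² = 3773.
c = 2t²/3773 = 2·120²/3773 = 7.6332.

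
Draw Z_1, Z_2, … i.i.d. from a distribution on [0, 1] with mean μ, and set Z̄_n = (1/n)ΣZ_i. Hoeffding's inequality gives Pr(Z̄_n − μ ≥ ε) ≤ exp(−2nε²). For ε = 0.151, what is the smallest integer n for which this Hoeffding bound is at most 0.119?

47

Require exp(−2nε²) ≤ 0.119, i.e. 2nε² ≥ ln(1/0.119) = 2.128632.
So n ≥ 2.128632 / (2·0.151²) = 46.678.
The smallest integer n is 47.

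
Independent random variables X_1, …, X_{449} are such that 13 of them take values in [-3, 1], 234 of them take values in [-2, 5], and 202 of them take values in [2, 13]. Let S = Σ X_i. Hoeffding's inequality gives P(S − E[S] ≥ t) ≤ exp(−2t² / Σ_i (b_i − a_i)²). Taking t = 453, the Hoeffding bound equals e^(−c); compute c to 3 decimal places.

Σ(b_i − a_i)² = 13·4² + 234·7² + 202·11² = 36116.
c = 2t² / 36116 = 2·453² / 36116 = 11.3639.

11.364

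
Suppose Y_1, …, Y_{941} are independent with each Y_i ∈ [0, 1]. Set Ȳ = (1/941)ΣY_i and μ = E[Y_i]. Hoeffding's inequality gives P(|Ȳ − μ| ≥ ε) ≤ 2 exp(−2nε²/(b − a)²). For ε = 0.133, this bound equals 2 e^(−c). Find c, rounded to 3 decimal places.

33.291

c = 2nε²/(b − a)² = 2·941·0.133² / 1² = 33.2907.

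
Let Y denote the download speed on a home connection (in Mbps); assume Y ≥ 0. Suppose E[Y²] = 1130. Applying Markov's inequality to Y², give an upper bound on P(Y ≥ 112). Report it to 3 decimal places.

Since Y ≥ 0, the event {Y ≥ 112} is the same as {Y² ≥ 12544}.
Markov's inequality applied to Y² gives P(Y² ≥ 12544) ≤ E[Y²]/12544 = 1130/12544 = 0.0901.

0.090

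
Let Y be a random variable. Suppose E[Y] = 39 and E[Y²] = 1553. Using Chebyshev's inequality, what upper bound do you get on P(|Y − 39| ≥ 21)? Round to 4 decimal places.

Var(Y) = E[Y²] − (E[Y])² = 1553 − 1521 = 32.
Chebyshev's inequality: P(|Y − μ| ≥ t) ≤ Var(Y)/t² = 32/441 = 0.0726.

0.0726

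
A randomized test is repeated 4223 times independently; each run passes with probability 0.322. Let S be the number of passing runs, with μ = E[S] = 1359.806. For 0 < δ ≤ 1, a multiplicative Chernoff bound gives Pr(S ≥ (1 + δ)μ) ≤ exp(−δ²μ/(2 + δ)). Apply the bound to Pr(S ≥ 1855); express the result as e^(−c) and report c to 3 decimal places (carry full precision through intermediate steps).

Write 1855 = (1 + δ)μ, so δ = 1855/1359.806 − 1 = 0.3641652…
Then the exponent is δ²μ/(2 + δ) = (1855 − μ)² / (μ·(2 + δ)) = 76.277417.

76.277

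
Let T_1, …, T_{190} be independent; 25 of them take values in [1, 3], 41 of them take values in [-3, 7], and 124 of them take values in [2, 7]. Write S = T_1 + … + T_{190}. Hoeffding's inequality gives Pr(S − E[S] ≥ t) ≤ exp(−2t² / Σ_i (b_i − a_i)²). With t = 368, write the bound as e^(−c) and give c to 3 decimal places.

Σ(b_i − a_i)² = 25·2² + 41·10² + 124·5² = 7300.
c = 2t² / 7300 = 2·368² / 7300 = 37.1025.

37.102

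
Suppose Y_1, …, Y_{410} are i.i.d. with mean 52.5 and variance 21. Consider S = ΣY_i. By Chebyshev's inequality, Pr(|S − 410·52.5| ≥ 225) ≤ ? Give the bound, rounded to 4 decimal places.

0.1701

Var(S) = n·Var(Y_i) = 410·21 = 8610.
Chebyshev: Pr(|S − 410·52.5| ≥ 225) ≤ Var(S)/225² = 8610/50625 = 0.1701.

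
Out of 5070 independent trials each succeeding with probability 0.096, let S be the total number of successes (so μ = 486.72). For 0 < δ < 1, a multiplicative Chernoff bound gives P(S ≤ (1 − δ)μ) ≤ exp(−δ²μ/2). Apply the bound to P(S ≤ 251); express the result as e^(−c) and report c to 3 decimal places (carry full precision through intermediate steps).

Write 251 = (1 − δ)μ, so δ = 1 − 251/486.72 = 0.4843031…
Then the exponent is δ²μ/2 = (μ − 251)²/(2μ) = 57.079962.

57.080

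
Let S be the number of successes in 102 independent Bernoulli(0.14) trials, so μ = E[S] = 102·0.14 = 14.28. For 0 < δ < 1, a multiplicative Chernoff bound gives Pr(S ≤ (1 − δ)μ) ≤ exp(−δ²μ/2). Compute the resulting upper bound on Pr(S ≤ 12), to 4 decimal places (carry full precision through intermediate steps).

Write 12 = (1 − δ)μ, so δ = 1 − 12/14.28 = 0.1596639…
Then the exponent is δ²μ/2 = (μ − 12)²/(2μ) = 0.182017.
Bound = exp(−0.182017) = 0.83359.

0.8336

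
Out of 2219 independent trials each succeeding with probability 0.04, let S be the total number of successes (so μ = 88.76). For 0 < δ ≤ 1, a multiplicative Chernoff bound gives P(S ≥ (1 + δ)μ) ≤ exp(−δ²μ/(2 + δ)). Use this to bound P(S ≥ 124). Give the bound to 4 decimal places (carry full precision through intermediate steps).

0.0029

Write 124 = (1 + δ)μ, so δ = 124/88.76 − 1 = 0.3970257…
Then the exponent is δ²μ/(2 + δ) = (124 − μ)² / (μ·(2 + δ)) = 5.836894.
Bound = exp(−5.836894) = 0.00292.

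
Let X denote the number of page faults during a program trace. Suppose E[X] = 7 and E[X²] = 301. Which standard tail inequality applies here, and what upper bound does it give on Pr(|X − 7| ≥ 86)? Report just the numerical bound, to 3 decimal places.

0.034

The first two moments determine the variance, so Chebyshev's inequality is the sharpest standard bound available.
Var(X) = E[X²] − (E[X])² = 301 − 49 = 252.
Chebyshev's inequality: Pr(|X − μ| ≥ t) ≤ Var(X)/t² = 252/7396 = 0.0341.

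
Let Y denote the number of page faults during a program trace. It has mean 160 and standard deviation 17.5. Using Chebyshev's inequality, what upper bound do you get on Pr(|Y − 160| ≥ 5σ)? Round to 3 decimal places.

0.040

Chebyshev: Pr(|Y − μ| ≥ t) ≤ Var(Y)/t².
Var(Y) = σ² = 17.5² = 306.25.
t = 5·17.5 = 87.5.
Bound = 306.25 / 7656.25 = 0.0400.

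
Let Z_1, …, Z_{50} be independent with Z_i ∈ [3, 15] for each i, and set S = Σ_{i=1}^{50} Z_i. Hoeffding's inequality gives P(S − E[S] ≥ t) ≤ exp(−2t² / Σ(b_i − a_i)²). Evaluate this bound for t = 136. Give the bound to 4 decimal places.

0.0059

Σ(b_i − a_i)² = 50·(12)² = 7200.
Exponent = 2·136²/7200 = 5.1378.
Bound = exp(−5.1378) = 0.00587.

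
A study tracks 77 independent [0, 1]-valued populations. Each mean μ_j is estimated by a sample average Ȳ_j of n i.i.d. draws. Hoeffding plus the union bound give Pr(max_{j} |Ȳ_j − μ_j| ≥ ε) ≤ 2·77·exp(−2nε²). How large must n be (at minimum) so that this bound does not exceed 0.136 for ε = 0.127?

Need 2·77·exp(−2nε²) ≤ 0.136, i.e. exp(−2nε²) ≤ 0.136/154.
So 2nε² ≥ ln(154/0.136) = 7.032053.
Hence n ≥ 7.032053/(2·0.127²) = 217.994.
The smallest integer n is 218.

218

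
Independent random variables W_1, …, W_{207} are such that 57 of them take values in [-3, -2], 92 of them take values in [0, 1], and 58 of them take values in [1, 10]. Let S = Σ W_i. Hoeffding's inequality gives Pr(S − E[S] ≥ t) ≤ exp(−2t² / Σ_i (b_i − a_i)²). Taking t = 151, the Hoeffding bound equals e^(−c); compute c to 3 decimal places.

9.408

Σ(b_i − a_i)² = 57·1² + 92·1² + 58·9² = 4847.
c = 2t² / 4847 = 2·151² / 4847 = 9.4083.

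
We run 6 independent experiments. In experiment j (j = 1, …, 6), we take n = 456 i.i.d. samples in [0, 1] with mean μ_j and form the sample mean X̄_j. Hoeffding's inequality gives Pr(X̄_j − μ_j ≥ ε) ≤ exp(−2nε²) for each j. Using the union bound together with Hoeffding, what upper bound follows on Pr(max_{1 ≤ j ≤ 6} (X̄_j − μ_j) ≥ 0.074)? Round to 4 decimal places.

0.0407

Per-experiment Hoeffding bound: exp(−2·456·0.074²) = exp(−4.99411) = 0.0067777.
Union bound over 6 events: 6·0.0067777 = 0.04067.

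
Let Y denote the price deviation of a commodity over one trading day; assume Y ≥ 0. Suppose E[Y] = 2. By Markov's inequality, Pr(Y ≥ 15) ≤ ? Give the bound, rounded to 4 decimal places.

0.1333

Markov's inequality: for a non-negative random variable, Pr(Y ≥ a) ≤ E[Y]/a.
Here E[Y] = 2 and a = 15, so the bound is 2/15 = 0.1333.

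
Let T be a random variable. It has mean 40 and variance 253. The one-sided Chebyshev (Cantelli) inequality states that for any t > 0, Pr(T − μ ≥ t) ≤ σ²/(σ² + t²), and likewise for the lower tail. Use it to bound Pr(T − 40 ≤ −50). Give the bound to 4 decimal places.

Here σ² = 253 and t = 50, so σ² + t² = 2753.
Cantelli's bound: 253/2753 = 0.0919.

0.0919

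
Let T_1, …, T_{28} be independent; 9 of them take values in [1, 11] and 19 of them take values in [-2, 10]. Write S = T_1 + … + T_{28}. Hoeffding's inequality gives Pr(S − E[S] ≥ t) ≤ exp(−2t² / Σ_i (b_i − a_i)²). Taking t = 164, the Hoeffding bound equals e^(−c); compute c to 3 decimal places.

Σ(b_i − a_i)² = 9·10² + 19·12² = 3636.
c = 2t² / 3636 = 2·164² / 3636 = 14.7943.

14.794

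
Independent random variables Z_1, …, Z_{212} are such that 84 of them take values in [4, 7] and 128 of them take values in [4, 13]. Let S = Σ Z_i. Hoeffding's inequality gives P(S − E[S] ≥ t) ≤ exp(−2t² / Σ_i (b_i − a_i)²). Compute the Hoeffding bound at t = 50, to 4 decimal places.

Σ(b_i − a_i)² = 84·3² + 128·9² = 11124.
Exponent = 2·50² / 11124 = 0.44948.
Bound = exp(−0.44948) = 0.63796.

0.6380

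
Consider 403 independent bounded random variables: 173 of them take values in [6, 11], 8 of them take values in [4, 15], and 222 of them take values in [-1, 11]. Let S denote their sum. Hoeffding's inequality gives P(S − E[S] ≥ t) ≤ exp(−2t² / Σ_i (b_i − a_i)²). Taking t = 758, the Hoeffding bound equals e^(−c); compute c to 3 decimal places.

30.840

Σ(b_i − a_i)² = 173·5² + 8·11² + 222·12² = 37261.
c = 2t² / 37261 = 2·758² / 37261 = 30.8400.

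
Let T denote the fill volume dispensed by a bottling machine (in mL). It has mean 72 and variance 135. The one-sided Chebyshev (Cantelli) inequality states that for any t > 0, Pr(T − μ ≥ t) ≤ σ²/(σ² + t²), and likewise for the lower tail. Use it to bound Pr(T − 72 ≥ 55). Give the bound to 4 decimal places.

Here σ² = 135 and t = 55, so σ² + t² = 3160.
Cantelli's bound: 135/3160 = 0.0427.

0.0427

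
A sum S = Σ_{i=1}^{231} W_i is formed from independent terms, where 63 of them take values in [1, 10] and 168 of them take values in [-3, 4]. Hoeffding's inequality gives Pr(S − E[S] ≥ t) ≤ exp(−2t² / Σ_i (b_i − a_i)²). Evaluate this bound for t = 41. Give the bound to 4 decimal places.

0.7772

Σ(b_i − a_i)² = 63·9² + 168·7² = 13335.
Exponent = 2·41² / 13335 = 0.25212.
Bound = exp(−0.25212) = 0.77715.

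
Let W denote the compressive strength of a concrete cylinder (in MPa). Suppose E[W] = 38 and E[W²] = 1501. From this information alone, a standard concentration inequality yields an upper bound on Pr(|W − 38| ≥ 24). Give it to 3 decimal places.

The first two moments determine the variance, so Chebyshev's inequality is the sharpest standard bound available.
Var(W) = E[W²] − (E[W])² = 1501 − 1444 = 57.
Chebyshev's inequality: Pr(|W − μ| ≥ t) ≤ Var(W)/t² = 57/576 = 0.0990.

0.099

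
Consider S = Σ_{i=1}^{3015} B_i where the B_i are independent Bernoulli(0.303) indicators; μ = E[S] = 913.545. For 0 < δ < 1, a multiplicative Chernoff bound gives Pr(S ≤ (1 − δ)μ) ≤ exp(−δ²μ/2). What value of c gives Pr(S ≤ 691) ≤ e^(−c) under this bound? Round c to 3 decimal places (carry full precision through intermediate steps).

Write 691 = (1 − δ)μ, so δ = 1 − 691/913.545 = 0.243606…
Then the exponent is δ²μ/2 = (μ − 691)²/(2μ) = 27.106643.

27.107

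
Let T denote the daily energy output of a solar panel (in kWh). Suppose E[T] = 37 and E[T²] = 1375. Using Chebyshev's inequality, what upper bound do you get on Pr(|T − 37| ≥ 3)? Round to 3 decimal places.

0.667

Var(T) = E[T²] − (E[T])² = 1375 − 1369 = 6.
Chebyshev's inequality: Pr(|T − μ| ≥ t) ≤ Var(T)/t² = 6/9 = 0.6667.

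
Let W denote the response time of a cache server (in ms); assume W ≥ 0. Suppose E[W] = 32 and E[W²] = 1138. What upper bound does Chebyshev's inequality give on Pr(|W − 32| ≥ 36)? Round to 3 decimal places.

0.088

Var(W) = E[W²] − (E[W])² = 1138 − 1024 = 114.
Chebyshev's inequality: Pr(|W − μ| ≥ t) ≤ Var(W)/t² = 114/1296 = 0.0880.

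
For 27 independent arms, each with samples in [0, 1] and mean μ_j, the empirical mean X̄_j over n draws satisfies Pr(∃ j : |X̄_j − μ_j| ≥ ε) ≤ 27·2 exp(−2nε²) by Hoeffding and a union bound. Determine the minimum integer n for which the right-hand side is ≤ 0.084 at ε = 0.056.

Need 2·27·exp(−2nε²) ≤ 0.084, i.e. exp(−2nε²) ≤ 0.084/54.
So 2nε² ≥ ln(54/0.084) = 6.465923.
Hence n ≥ 6.465923/(2·0.056²) = 1030.919.
The smallest integer n is 1031.

1031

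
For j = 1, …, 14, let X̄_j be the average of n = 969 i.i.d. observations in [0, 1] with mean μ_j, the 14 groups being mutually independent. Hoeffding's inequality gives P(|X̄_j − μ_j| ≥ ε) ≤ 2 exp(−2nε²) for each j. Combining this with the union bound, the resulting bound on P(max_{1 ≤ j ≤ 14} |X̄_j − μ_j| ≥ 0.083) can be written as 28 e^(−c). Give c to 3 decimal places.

13.351

Union bound over the 14 events: P(max_{1 ≤ j ≤ 14} |X̄_j − μ_j| ≥ 0.083) ≤ 14·2·exp(−2nε²) = 28 exp(−2·969·0.083²).
So c = 2·969·0.083² = 13.3509.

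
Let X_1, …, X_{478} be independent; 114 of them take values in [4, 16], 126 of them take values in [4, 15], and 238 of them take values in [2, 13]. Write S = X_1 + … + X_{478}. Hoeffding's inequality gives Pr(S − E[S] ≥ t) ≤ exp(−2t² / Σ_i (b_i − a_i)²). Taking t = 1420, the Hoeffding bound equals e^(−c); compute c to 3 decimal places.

Σ(b_i − a_i)² = 114·12² + 126·11² + 238·11² = 60460.
c = 2t² / 60460 = 2·1420² / 60460 = 66.7020.

66.702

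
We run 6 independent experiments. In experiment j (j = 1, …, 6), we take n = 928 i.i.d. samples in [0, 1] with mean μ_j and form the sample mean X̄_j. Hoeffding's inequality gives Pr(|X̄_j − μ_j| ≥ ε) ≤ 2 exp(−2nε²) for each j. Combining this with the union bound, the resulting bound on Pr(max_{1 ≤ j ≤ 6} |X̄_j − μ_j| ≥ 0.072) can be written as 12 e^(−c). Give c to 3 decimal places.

9.622

Union bound over the 6 events: Pr(max_{1 ≤ j ≤ 6} |X̄_j − μ_j| ≥ 0.072) ≤ 6·2·exp(−2nε²) = 12 exp(−2·928·0.072²).
So c = 2·928·0.072² = 9.6215.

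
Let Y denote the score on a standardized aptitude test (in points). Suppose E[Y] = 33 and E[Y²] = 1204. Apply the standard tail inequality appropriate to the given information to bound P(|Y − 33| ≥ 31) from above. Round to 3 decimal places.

0.120

The first two moments determine the variance, so Chebyshev's inequality is the sharpest standard bound available.
Var(Y) = E[Y²] − (E[Y])² = 1204 − 1089 = 115.
Chebyshev's inequality: P(|Y − μ| ≥ t) ≤ Var(Y)/t² = 115/961 = 0.1197.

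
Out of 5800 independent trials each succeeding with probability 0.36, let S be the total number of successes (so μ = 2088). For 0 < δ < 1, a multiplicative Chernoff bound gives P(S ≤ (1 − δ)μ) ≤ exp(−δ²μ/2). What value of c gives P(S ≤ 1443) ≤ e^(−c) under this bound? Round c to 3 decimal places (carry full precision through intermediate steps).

99.623

Write 1443 = (1 − δ)μ, so δ = 1 − 1443/2088 = 0.308908…
Then the exponent is δ²μ/2 = (μ − 1443)²/(2μ) = 99.622845.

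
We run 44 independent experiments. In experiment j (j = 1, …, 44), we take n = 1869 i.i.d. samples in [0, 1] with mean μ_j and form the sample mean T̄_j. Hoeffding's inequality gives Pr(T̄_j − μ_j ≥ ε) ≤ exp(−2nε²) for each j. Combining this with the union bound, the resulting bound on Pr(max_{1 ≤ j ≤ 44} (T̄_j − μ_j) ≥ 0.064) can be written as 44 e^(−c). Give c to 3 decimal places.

Union bound over the 44 events: Pr(max_{1 ≤ j ≤ 44} (T̄_j − μ_j) ≥ 0.064) ≤ 44·exp(−2nε²) = 44 exp(−2·1869·0.064²).
So c = 2·1869·0.064² = 15.3108.

15.311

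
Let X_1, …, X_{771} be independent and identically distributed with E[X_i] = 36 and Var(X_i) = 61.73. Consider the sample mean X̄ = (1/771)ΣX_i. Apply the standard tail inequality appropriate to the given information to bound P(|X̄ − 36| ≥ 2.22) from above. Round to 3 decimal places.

With mean and variance of each term known, Chebyshev's inequality bounds the deviation of the sum (or sample mean).
Var(X̄) = Var(X_i)/n = 61.73/771 = 0.080065.
Chebyshev: P(|X̄ − 36| ≥ 2.22) ≤ Var(X̄)/(2.22)² = 61.73/(771·2.22²) = 0.0162.

0.016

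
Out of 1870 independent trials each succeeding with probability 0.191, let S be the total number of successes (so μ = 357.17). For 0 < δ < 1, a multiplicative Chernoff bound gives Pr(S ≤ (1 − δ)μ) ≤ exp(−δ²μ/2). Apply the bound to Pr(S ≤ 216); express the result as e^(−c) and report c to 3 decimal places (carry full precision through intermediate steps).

Write 216 = (1 − δ)μ, so δ = 1 − 216/357.17 = 0.395246…
Then the exponent is δ²μ/2 = (μ − 216)²/(2μ) = 27.898436.

27.898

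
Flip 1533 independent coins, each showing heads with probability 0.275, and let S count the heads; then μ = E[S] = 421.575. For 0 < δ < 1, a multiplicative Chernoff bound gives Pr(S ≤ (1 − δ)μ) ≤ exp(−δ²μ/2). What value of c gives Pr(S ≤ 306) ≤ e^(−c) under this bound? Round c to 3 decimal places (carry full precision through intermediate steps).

Write 306 = (1 − δ)μ, so δ = 1 − 306/421.575 = 0.2741505…
Then the exponent is δ²μ/2 = (μ − 306)²/(2μ) = 15.842472.

15.842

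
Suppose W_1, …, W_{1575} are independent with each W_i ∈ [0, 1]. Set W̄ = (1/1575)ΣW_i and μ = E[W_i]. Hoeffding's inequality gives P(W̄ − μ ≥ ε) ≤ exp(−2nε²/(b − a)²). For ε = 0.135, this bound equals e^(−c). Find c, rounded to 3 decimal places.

c = 2nε²/(b − a)² = 2·1575·0.135² / 1² = 57.4087.

57.409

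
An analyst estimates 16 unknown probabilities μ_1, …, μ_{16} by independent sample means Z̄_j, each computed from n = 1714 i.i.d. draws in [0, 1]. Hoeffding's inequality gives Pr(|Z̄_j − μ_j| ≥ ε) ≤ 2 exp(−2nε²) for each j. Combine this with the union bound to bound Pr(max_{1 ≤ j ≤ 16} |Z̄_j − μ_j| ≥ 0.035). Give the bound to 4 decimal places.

Per-experiment Hoeffding bound: 2·exp(−2·1714·0.035²) = 2·exp(−4.19930) = 0.030012.
Union bound over 16 events: 16·0.030012 = 0.48019.

0.4802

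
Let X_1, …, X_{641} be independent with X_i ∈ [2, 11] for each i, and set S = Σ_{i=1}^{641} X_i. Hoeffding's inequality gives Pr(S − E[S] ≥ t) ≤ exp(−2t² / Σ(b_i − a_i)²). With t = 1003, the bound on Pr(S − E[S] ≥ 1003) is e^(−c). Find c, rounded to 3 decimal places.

Σ(b_i − a_i)² = 641·(9)² = 51921.
c = 2t²/51921 = 2·1003²/51921 = 38.7515.

38.752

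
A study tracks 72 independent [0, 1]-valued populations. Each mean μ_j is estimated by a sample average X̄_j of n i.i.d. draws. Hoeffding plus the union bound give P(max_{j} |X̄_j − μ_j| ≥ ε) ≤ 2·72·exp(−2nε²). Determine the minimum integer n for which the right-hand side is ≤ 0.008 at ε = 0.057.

1508

Need 2·72·exp(−2nε²) ≤ 0.008, i.e. exp(−2nε²) ≤ 0.008/144.
So 2nε² ≥ ln(144/0.008) = 9.798127.
Hence n ≥ 9.798127/(2·0.057²) = 1507.868.
The smallest integer n is 1508.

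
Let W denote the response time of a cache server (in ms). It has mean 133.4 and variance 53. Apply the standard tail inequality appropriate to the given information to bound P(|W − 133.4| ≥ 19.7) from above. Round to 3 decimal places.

0.137

Mean and variance are known, so Chebyshev's inequality applies.
Chebyshev: P(|W − μ| ≥ t) ≤ Var(W)/t².
Bound = 53 / 388.09 = 0.1366.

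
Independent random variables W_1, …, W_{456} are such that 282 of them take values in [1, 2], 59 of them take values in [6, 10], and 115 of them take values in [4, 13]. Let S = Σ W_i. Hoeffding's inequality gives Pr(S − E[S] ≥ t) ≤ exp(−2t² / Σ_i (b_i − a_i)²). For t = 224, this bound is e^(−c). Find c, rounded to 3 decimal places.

9.520

Σ(b_i − a_i)² = 282·1² + 59·4² + 115·9² = 10541.
c = 2t² / 10541 = 2·224² / 10541 = 9.5202.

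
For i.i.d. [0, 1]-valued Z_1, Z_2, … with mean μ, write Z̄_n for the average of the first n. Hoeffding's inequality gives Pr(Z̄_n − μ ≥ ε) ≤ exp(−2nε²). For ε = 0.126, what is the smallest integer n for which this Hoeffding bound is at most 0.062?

Require exp(−2nε²) ≤ 0.062, i.e. 2nε² ≥ ln(1/0.062) = 2.780621.
So n ≥ 2.780621 / (2·0.126²) = 87.573.
The smallest integer n is 88.

88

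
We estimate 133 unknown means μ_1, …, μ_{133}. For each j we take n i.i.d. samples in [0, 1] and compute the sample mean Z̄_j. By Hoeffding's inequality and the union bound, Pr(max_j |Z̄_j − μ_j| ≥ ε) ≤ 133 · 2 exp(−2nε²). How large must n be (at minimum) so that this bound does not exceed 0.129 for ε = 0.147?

177

Need 2·133·exp(−2nε²) ≤ 0.129, i.e. exp(−2nε²) ≤ 0.129/266.
So 2nε² ≥ ln(266/0.129) = 7.631439.
Hence n ≥ 7.631439/(2·0.147²) = 176.580.
The smallest integer n is 177.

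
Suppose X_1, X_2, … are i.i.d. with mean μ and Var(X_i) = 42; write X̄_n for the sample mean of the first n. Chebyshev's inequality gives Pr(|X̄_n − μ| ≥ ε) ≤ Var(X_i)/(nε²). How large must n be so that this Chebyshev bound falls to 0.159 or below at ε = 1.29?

Require 42/(n·1.29²) ≤ 0.159, i.e. n ≥ 42/(0.159·1.29²) = 158.735.
The smallest integer n is 159.

159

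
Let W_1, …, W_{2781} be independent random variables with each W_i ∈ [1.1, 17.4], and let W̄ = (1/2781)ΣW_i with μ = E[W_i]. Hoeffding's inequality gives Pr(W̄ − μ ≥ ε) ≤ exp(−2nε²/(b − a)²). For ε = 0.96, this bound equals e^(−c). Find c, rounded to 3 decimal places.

c = 2nε²/(b − a)² = 2·2781·0.96² / 16.3² = 19.2929.

19.293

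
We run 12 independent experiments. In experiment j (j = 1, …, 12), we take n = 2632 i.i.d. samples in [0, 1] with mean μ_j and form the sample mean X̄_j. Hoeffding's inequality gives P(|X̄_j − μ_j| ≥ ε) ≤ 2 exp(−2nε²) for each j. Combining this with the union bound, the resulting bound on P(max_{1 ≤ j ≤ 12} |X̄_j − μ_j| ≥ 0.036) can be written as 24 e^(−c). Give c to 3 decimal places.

Union bound over the 12 events: P(max_{1 ≤ j ≤ 12} |X̄_j − μ_j| ≥ 0.036) ≤ 12·2·exp(−2nε²) = 24 exp(−2·2632·0.036²).
So c = 2·2632·0.036² = 6.8221.

6.822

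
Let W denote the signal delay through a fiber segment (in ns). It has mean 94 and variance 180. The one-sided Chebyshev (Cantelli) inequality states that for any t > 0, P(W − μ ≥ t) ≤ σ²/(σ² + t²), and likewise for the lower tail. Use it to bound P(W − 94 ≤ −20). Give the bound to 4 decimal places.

Here σ² = 180 and t = 20, so σ² + t² = 580.
Cantelli's bound: 180/580 = 0.3103.

0.3103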